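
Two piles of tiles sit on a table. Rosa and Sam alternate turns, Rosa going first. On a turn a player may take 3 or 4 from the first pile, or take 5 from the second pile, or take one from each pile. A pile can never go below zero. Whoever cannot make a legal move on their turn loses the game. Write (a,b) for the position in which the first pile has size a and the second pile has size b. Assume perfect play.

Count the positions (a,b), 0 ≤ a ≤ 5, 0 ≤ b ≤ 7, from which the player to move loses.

Work bottom-up. With no move the player to move loses. Otherwise the position is W if at least one move leads to an L position for the opponent, and L if every move leads to a W.
Every move lowers a or b (never raises either), so fill the grid row by row in increasing a, and left to right within a row: each cell's successors are then already labelled.
      b=0  b=1  b=2  b=3  b=4  b=5  b=6  b=7
a=0:    L    L    L    L    L    W    W    W
a=1:    L    W    W    W    W    W    L    L
a=2:    L    W    L    L    L    W    L    W
a=3:    W    W    W    W    W    W    L    W
a=4:    W    W    W    W    W    L    W    W
a=5:    W    L    W    W    W    L    W    W
Cells with no legal move (terminal, hence L): (0,0), (0,1), (0,2), (0,3), (0,4), (1,0), (2,0).
The remaining L cells, each justified by listing all of its moves:
(1,6): moves to (1,1)(W), (0,5)(W); every one is W ⇒ L
(1,7): moves to (1,2)(W), (0,6)(W); every one is W ⇒ L
(2,2): the only move is to (1,1)(W), a W ⇒ L
(2,3): the only move is to (1,2)(W), a W ⇒ L
(2,4): the only move is to (1,3)(W), a W ⇒ L
(2,6): moves to (2,1)(W), (1,5)(W); every one is W ⇒ L
(3,6): moves to (0,6)(W), (3,1)(W), (2,5)(W); every one is W ⇒ L
(4,5): moves to (1,5)(W), (0,5)(W), (4,0)(W), (3,4)(W); every one is W ⇒ L
(5,1): moves to (2,1)(W), (1,1)(W), (4,0)(W); every one is W ⇒ L
(5,5): moves to (2,5)(W), (1,5)(W), (5,0)(W), (4,4)(W); every one is W ⇒ L
Every other cell has at least one move into one of the L cells above, so it is W.
L cells per row: a=0: 5, a=1: 3, a=2: 5, a=3: 1, a=4: 1, a=5: 2; total 17.

17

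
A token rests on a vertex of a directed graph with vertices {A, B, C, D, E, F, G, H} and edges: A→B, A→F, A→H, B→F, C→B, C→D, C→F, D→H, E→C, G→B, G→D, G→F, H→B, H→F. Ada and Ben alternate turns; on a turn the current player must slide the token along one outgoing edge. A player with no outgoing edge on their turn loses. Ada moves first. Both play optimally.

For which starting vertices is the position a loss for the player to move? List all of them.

Use the standard recursion: the mover loses at a terminal position; elsewhere, the mover wins exactly when some move hands the opponent an L position.
Every edge goes from a vertex to one that appears earlier in the order F, B, H, A, D, C, G, E, so processing vertices in that order labels each vertex after all of its successors.
F: no outgoing edge → L
B: W (go to F, an L position)
H: W (go to F, an L position)
A: W (go to F, an L position)
D: L (sole option H(W) is W)
C: W (go to D, an L position)
G: W (go to D, an L position)
E: L (sole option C(W) is W)
The losing starting vertices are exactly the entries labelled L in this table (3 of them).

D, E, F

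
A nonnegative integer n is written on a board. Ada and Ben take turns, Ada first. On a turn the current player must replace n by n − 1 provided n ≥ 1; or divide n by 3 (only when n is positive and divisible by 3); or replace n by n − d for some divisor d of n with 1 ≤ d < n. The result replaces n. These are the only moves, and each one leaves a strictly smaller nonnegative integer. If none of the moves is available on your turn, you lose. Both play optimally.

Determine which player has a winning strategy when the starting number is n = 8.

Compute win/loss labels from the base case upward. A position with no move is L. Any other position is W if it can reach an L in one move, else L.
n=0: no move → L
n=1: →0(L), so W
n=2: →1(W) only, which is W, so L
n=3: →2(L), so W
n=4: →2(L), so W
n=5: →4(W) only, which is W, so L
n=6: →2(L), so W
n=7: →6(W) only, which is W, so L
n=8: →7(L), so W
From 8 Ada can move to 7, reaching an L position.

Ada wins.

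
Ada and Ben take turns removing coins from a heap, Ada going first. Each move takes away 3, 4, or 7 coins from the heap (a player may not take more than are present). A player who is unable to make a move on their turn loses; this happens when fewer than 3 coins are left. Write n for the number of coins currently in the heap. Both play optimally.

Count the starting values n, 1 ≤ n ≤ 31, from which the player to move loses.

Compute win/loss labels from the base case upward. A position with no move is L. Any other position is W if it can reach an L in one move, else L.
n=0: no move → L
n=1: no move → L
n=2: no move → L
n=3: reaches L-position 0 → W
n=4: reaches L-position 1 → W
n=5: reaches L-position 2 → W
n=6: reaches L-position 2 → W
n=7: reaches L-position 0 → W
n=8: reaches L-position 1 → W
n=9: reaches L-position 2 → W
n=10: only reaches 7(W), 6(W), 3(W), all W → L
n=11: only reaches 8(W), 7(W), 4(W), all W → L
n=12: only reaches 9(W), 8(W), 5(W), all W → L
n=13: reaches L-position 10 → W
n=14: reaches L-position 11 → W
n=15: reaches L-position 12 → W
n=16: reaches L-position 12 → W
n=17: reaches L-position 10 → W
n=18: reaches L-position 11 → W
n=19: reaches L-position 12 → W
n=20: only reaches 17(W), 16(W), 13(W), all W → L
n=21: only reaches 18(W), 17(W), 14(W), all W → L
n=22: only reaches 19(W), 18(W), 15(W), all W → L
n=23: reaches L-position 20 → W
n=24: reaches L-position 21 → W
n=25: reaches L-position 22 → W
n=26: reaches L-position 22 → W
n=27: reaches L-position 20 → W
n=28: reaches L-position 21 → W
n=29: reaches L-position 22 → W
n=30: only reaches 27(W), 26(W), 23(W), all W → L
n=31: only reaches 28(W), 27(W), 24(W), all W → L
L entries with 1 ≤ n ≤ 31 (n=0 is outside the asked range and is not counted): n = 1, 2, 10, 11, 12, 20, 21, 22, 30, 31; that makes 10.

10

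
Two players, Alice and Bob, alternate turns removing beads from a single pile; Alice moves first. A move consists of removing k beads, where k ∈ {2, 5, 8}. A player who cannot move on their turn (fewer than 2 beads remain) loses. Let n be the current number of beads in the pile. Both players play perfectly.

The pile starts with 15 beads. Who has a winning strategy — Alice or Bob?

Alice wins.

Label each position W (a win for the player to move) or L (a loss). A position with no legal move is L; any other position is W exactly when some move reaches an L, and L when every move reaches a W.
n=0: no move → L
n=1: no move → L
n=2: reaches L-position 0 → W
n=3: reaches L-position 1 → W
n=4: only reaches 2(W), which is W → L
n=5: reaches L-position 0 → W
n=6: reaches L-position 4 → W
n=7: only reaches 5(W), 2(W), all W → L
n=8: reaches L-position 0 → W
n=9: reaches L-position 7 → W
n=10: only reaches 8(W), 5(W), 2(W), all W → L
n=11: only reaches 9(W), 6(W), 3(W), all W → L
n=12: reaches L-position 10 → W
n=13: reaches L-position 11 → W
n=14: only reaches 12(W), 9(W), 6(W), all W → L
n=15: reaches L-position 10 → W
The starting position 15 is W: Alice should remove 5, leaving 10, handing over an L position.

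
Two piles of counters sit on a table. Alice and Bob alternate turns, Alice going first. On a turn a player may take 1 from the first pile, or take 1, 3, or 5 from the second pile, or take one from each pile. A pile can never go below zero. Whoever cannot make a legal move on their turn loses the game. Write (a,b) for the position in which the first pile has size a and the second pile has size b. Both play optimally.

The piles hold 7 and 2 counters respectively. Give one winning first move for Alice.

Move to (6,2).

Use the standard recursion: the mover loses at a terminal position; elsewhere, the mover wins exactly when some move hands the opponent an L position.
No move ever increases a pile, so every position that can arise here has a ≤ 7 and b ≤ 2; it is enough to label the cells with 0 ≤ a ≤ 7 and 0 ≤ b ≤ 2.
Every move lowers a or b (never raises either), so fill the grid row by row in increasing a, and left to right within a row: each cell's successors are then already labelled.
      b=0  b=1  b=2
a=0:    L    W    L
a=1:    W    W    W
a=2:    L    W    L
a=3:    W    W    W
a=4:    L    W    L
a=5:    W    W    W
a=6:    L    W    L
a=7:    W    W    W
Cells with no legal move (terminal, hence L): (0,0).
The remaining L cells, each justified by listing all of its moves:
(0,2): only reaches (0,1)(W), which is W → L
(2,0): only reaches (1,0)(W), which is W → L
(2,2): only reaches (1,2)(W), (2,1)(W), (1,1)(W), all W → L
(4,0): only reaches (3,0)(W), which is W → L
(4,2): only reaches (3,2)(W), (4,1)(W), (3,1)(W), all W → L
(6,0): only reaches (5,0)(W), which is W → L
(6,2): only reaches (5,2)(W), (6,1)(W), (5,1)(W), all W → L
Every other cell has at least one move into one of the L cells above, so it is W.
From (7,2), the L positions reachable in one move are: (6,2).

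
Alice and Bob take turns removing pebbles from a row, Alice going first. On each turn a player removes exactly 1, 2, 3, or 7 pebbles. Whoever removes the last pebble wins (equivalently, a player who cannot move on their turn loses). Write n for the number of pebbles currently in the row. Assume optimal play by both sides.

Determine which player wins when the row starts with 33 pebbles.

Label each position W (a win for the player to move) or L (a loss). A position with no legal move is L; any other position is W exactly when some move reaches an L, and L when every move reaches a W.
n=0: no move → L
n=1: reaches L-position 0 → W
n=2: reaches L-position 0 → W
n=3: reaches L-position 0 → W
n=4: only reaches 3(W), 2(W), 1(W), all W → L
n=5: reaches L-position 4 → W
n=6: reaches L-position 4 → W
n=7: reaches L-position 4 → W
n=8: only reaches 7(W), 6(W), 5(W), 1(W), all W → L
n=9: reaches L-position 8 → W
n=10: reaches L-position 8 → W
n=11: reaches L-position 8 → W
n=12: only reaches 11(W), 10(W), 9(W), 5(W), all W → L
n=13: reaches L-position 12 → W
n=14: reaches L-position 12 → W
n=15: reaches L-position 12 → W
n=16: only reaches 15(W), 14(W), 13(W), 9(W), all W → L
n=17: reaches L-position 16 → W
n=18: reaches L-position 16 → W
n=19: reaches L-position 16 → W
n=20: only reaches 19(W), 18(W), 17(W), 13(W), all W → L
n=21: reaches L-position 20 → W
n=22: reaches L-position 20 → W
n=23: reaches L-position 20 → W
n=24: only reaches 23(W), 22(W), 21(W), 17(W), all W → L
n=25: reaches L-position 24 → W
n=26: reaches L-position 24 → W
n=27: reaches L-position 24 → W
n=28: only reaches 27(W), 26(W), 25(W), 21(W), all W → L
n=29: reaches L-position 28 → W
n=30: reaches L-position 28 → W
n=31: reaches L-position 28 → W
n=32: only reaches 31(W), 30(W), 29(W), 25(W), all W → L
n=33: reaches L-position 32 → W
From 33 Alice can remove 1, leaving 32, reaching an L position.

Alice wins.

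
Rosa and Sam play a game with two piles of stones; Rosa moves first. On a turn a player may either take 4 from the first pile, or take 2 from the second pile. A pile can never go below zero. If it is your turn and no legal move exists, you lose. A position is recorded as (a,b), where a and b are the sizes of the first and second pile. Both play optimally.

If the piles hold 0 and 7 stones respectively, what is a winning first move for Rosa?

Move to (0,5).

Classify positions by backward induction: terminal positions (no move available) are L. From any other position, the mover wins iff some move reaches an L.
No move ever increases a pile, so every position that can arise here has a ≤ 0 and b ≤ 7; it is enough to label the cells with 0 ≤ a ≤ 0 and 0 ≤ b ≤ 7.
Every move lowers a or b (never raises either), so fill the grid row by row in increasing a, and left to right within a row: each cell's successors are then already labelled.
      b=0  b=1  b=2  b=3  b=4  b=5  b=6  b=7
a=0:    L    L    W    W    L    L    W    W
Cells with no legal move (terminal, hence L): (0,0), (0,1).
The remaining L cells, each justified by listing all of its moves:
(0,4): L (sole option (0,2)(W) is W)
(0,5): L (sole option (0,3)(W) is W)
Every other cell has at least one move into one of the L cells above, so it is W.
From (0,7), the L positions reachable in one move are: (0,5).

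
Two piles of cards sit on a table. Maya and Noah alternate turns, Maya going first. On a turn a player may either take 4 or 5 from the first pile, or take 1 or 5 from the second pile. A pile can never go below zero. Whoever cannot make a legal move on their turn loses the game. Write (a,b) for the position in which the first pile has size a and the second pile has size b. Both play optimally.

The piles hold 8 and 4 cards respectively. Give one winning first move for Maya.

Classify positions by backward induction: terminal positions (no move available) are L. From any other position, the mover wins iff some move reaches an L.
No move ever increases a pile, so every position that can arise here has a ≤ 8 and b ≤ 4; it is enough to label the cells with 0 ≤ a ≤ 8 and 0 ≤ b ≤ 4.
Every move lowers a or b (never raises either), so fill the grid row by row in increasing a, and left to right within a row: each cell's successors are then already labelled.
      b=0  b=1  b=2  b=3  b=4
a=0:    L    W    L    W    L
a=1:    L    W    L    W    L
a=2:    L    W    L    W    L
a=3:    L    W    L    W    L
a=4:    W    L    W    L    W
a=5:    W    L    W    L    W
a=6:    W    L    W    L    W
a=7:    W    L    W    L    W
a=8:    W    W    W    W    W
Cells with no legal move (terminal, hence L): (0,0), (1,0), (2,0), (3,0).
The remaining L cells, each justified by listing all of its moves:
(0,2): →(0,1)(W) only, which is W, so L
(0,4): →(0,3)(W) only, which is W, so L
(1,2): →(1,1)(W) only, which is W, so L
(1,4): →(1,3)(W) only, which is W, so L
(2,2): →(2,1)(W) only, which is W, so L
(2,4): →(2,3)(W) only, which is W, so L
(3,2): →(3,1)(W) only, which is W, so L
(3,4): →(3,3)(W) only, which is W, so L
(4,1): →(0,1)(W), (4,0)(W) — all W, so L
(4,3): →(0,3)(W), (4,2)(W) — all W, so L
(5,1): →(1,1)(W), (0,1)(W), (5,0)(W) — all W, so L
(5,3): →(1,3)(W), (0,3)(W), (5,2)(W) — all W, so L
(6,1): →(2,1)(W), (1,1)(W), (6,0)(W) — all W, so L
(6,3): →(2,3)(W), (1,3)(W), (6,2)(W) — all W, so L
(7,1): →(3,1)(W), (2,1)(W), (7,0)(W) — all W, so L
(7,3): →(3,3)(W), (2,3)(W), (7,2)(W) — all W, so L
Every other cell has at least one move into one of the L cells above, so it is W.
From (8,4), the L positions reachable in one move are: (3,4).

Move to (3,4).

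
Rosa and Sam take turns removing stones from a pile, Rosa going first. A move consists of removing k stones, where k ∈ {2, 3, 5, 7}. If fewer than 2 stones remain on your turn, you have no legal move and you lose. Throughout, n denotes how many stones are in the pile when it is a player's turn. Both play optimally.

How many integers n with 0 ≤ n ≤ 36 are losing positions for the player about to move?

9

Classify positions by backward induction: terminal positions (no move available) are L. From any other position, the mover wins iff some move reaches an L.
n=0: no move → L
n=1: no move → L
n=2: →0(L), so W
n=3: →1(L), so W
n=4: →1(L), so W
n=5: →0(L), so W
n=6: →1(L), so W
n=7: →0(L), so W
n=8: →1(L), so W
n=9: →7(W), 6(W), 4(W), 2(W) — all W, so L
n=10: →8(W), 7(W), 5(W), 3(W) — all W, so L
n=11: →9(L), so W
n=12: →10(L), so W
n=13: →10(L), so W
n=14: →9(L), so W
n=15: →10(L), so W
n=16: →9(L), so W
n=17: →10(L), so W
n=18: →16(W), 15(W), 13(W), 11(W) — all W, so L
n=19: →17(W), 16(W), 14(W), 12(W) — all W, so L
n=20: →18(L), so W
n=21: →19(L), so W
n=22: →19(L), so W
n=23: →18(L), so W
n=24: →19(L), so W
n=25: →18(L), so W
n=26: →19(L), so W
n=27: →25(W), 24(W), 22(W), 20(W) — all W, so L
n=28: →26(W), 25(W), 23(W), 21(W) — all W, so L
n=29: →27(L), so W
n=30: →28(L), so W
n=31: →28(L), so W
n=32: →27(L), so W
n=33: →28(L), so W
n=34: →27(L), so W
n=35: →28(L), so W
n=36: →34(W), 33(W), 31(W), 29(W) — all W, so L
L entries with 0 ≤ n ≤ 36: n = 0, 1, 9, 10, 18, 19, 27, 28, 36; that makes 9.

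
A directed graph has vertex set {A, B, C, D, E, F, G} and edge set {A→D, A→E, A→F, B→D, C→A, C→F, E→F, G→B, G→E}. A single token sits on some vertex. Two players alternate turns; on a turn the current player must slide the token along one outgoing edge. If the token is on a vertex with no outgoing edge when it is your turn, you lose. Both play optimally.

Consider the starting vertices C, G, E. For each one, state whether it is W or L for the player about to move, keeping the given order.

Compute win/loss labels from the base case upward. A position with no move is L. Any other position is W if it can reach an L in one move, else L.
Every edge goes from a vertex to one that appears earlier in the order F, D, E, A, C, B, G, so processing vertices in that order labels each vertex after all of its successors.
F: no outgoing edge → L
D: no outgoing edge → L
E: →F(L), so W
A: →D(L), so W
C: →F(L), so W
B: →D(L), so W
G: →B(W), E(W) — all W, so L

C: W, G: L, E: W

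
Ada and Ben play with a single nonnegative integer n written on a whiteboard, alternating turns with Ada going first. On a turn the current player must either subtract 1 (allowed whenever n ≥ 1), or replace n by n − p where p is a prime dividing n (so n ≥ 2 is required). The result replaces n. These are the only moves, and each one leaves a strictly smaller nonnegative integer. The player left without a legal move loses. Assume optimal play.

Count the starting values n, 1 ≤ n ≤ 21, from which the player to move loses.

Build the W/L table. Terminal = L. A non-terminal position is W if it has a move to some L; otherwise it is L.
n=0: no move → L
n=1: W (go to 0, an L position)
n=2: W (go to 0, an L position)
n=3: W (go to 0, an L position)
n=4: L (options 2(W), 3(W) are all W)
n=5: W (go to 0, an L position)
n=6: W (go to 4, an L position)
n=7: W (go to 0, an L position)
n=8: L (options 6(W), 7(W) are all W)
n=9: W (go to 8, an L position)
n=10: W (go to 8, an L position)
n=11: W (go to 0, an L position)
n=12: L (options 9(W), 10(W), 11(W) are all W)
n=13: W (go to 0, an L position)
n=14: W (go to 12, an L position)
n=15: W (go to 12, an L position)
n=16: L (options 14(W), 15(W) are all W)
n=17: W (go to 0, an L position)
n=18: W (go to 16, an L position)
n=19: W (go to 0, an L position)
n=20: L (options 15(W), 18(W), 19(W) are all W)
n=21: W (go to 20, an L position)
L entries with 1 ≤ n ≤ 21 (n=0 is outside the asked range and is not counted): n = 4, 8, 12, 16, 20; that makes 5.

5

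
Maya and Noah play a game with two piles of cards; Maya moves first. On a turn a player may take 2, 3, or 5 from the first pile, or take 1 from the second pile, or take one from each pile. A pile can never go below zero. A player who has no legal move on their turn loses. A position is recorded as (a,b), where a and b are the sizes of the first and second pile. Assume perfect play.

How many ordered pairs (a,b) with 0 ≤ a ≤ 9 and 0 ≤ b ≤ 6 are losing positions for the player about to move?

22

Work bottom-up. With no move the player to move loses. Otherwise the position is W if at least one move leads to an L position for the opponent, and L if every move leads to a W.
Every move lowers a or b (never raises either), so fill the grid row by row in increasing a, and left to right within a row: each cell's successors are then already labelled.
      b=0  b=1  b=2  b=3  b=4  b=5  b=6
a=0:    L    W    L    W    L    W    L
a=1:    L    W    L    W    L    W    L
a=2:    W    W    W    W    W    W    W
a=3:    W    L    W    L    W    L    W
a=4:    W    L    W    L    W    L    W
a=5:    W    W    W    W    W    W    W
a=6:    W    W    W    W    W    W    W
a=7:    L    W    L    W    L    W    L
a=8:    L    W    L    W    L    W    L
a=9:    W    W    W    W    W    W    W
Cells with no legal move (terminal, hence L): (0,0), (1,0).
The remaining L cells, each justified by listing all of its moves:
(0,2): the only move is to (0,1)(W), a W ⇒ L
(0,4): the only move is to (0,3)(W), a W ⇒ L
(0,6): the only move is to (0,5)(W), a W ⇒ L
(1,2): moves to (1,1)(W), (0,1)(W); every one is W ⇒ L
(1,4): moves to (1,3)(W), (0,3)(W); every one is W ⇒ L
(1,6): moves to (1,5)(W), (0,5)(W); every one is W ⇒ L
(3,1): moves to (1,1)(W), (0,1)(W), (3,0)(W), (2,0)(W); every one is W ⇒ L
(3,3): moves to (1,3)(W), (0,3)(W), (3,2)(W), (2,2)(W); every one is W ⇒ L
(3,5): moves to (1,5)(W), (0,5)(W), (3,4)(W), (2,4)(W); every one is W ⇒ L
(4,1): moves to (2,1)(W), (1,1)(W), (4,0)(W), (3,0)(W); every one is W ⇒ L
(4,3): moves to (2,3)(W), (1,3)(W), (4,2)(W), (3,2)(W); every one is W ⇒ L
(4,5): moves to (2,5)(W), (1,5)(W), (4,4)(W), (3,4)(W); every one is W ⇒ L
(7,0): moves to (5,0)(W), (4,0)(W), (2,0)(W); every one is W ⇒ L
(7,2): moves to (5,2)(W), (4,2)(W), (2,2)(W), (7,1)(W), (6,1)(W); every one is W ⇒ L
(7,4): moves to (5,4)(W), (4,4)(W), (2,4)(W), (7,3)(W), (6,3)(W); every one is W ⇒ L
(7,6): moves to (5,6)(W), (4,6)(W), (2,6)(W), (7,5)(W), (6,5)(W); every one is W ⇒ L
(8,0): moves to (6,0)(W), (5,0)(W), (3,0)(W); every one is W ⇒ L
(8,2): moves to (6,2)(W), (5,2)(W), (3,2)(W), (8,1)(W), (7,1)(W); every one is W ⇒ L
(8,4): moves to (6,4)(W), (5,4)(W), (3,4)(W), (8,3)(W), (7,3)(W); every one is W ⇒ L
(8,6): moves to (6,6)(W), (5,6)(W), (3,6)(W), (8,5)(W), (7,5)(W); every one is W ⇒ L
Every other cell has at least one move into one of the L cells above, so it is W.
L cells per row: a=0: 4, a=1: 4, a=2: 0, a=3: 3, a=4: 3, a=5: 0, a=6: 0, a=7: 4, a=8: 4, a=9: 0; total 22.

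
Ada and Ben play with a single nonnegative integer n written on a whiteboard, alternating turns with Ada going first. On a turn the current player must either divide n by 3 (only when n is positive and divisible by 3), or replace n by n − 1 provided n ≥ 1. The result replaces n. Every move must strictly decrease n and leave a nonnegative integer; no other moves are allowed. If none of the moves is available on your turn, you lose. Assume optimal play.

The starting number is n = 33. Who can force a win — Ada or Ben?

Ada wins.

Use the standard recursion: the mover loses at a terminal position; elsewhere, the mover wins exactly when some move hands the opponent an L position.
n=0: no move → L
n=1: →0(L), so W
n=2: →1(W) only, which is W, so L
n=3: →2(L), so W
n=4: →3(W) only, which is W, so L
n=5: →4(L), so W
n=6: →2(L), so W
n=7: →6(W) only, which is W, so L
n=8: →7(L), so W
n=9: →3(W), 8(W) — all W, so L
n=10: →9(L), so W
n=11: →10(W) only, which is W, so L
n=12: →4(L), so W
n=13: →12(W) only, which is W, so L
n=14: →13(L), so W
n=15: →5(W), 14(W) — all W, so L
n=16: →15(L), so W
n=17: →16(W) only, which is W, so L
n=18: →17(L), so W
n=19: →18(W) only, which is W, so L
n=20: →19(L), so W
n=21: →7(L), so W
n=22: →21(W) only, which is W, so L
n=23: →22(L), so W
n=24: →8(W), 23(W) — all W, so L
n=25: →24(L), so W
n=26: →25(W) only, which is W, so L
n=27: →9(L), so W
n=28: →27(W) only, which is W, so L
n=29: →28(L), so W
n=30: →10(W), 29(W) — all W, so L
n=31: →30(L), so W
n=32: →31(W) only, which is W, so L
n=33: →11(L), so W
From 33 Ada can move to 11, reaching an L position.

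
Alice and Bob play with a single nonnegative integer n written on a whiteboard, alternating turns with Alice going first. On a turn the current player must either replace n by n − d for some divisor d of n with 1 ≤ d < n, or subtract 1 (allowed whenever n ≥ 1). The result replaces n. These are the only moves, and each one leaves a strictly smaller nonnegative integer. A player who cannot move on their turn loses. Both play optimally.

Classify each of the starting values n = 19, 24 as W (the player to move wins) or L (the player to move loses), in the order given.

19: L, 24: W

Build the W/L table. Terminal = L. A non-terminal position is W if it has a move to some L; otherwise it is L.
n=0: no move → L
n=1: can move to 0, which is L ⇒ W
n=2: the only move is to 1(W), a W ⇒ L
n=3: can move to 2, which is L ⇒ W
n=4: can move to 2, which is L ⇒ W
n=5: the only move is to 4(W), a W ⇒ L
n=6: can move to 5, which is L ⇒ W
n=7: the only move is to 6(W), a W ⇒ L
n=8: can move to 7, which is L ⇒ W
n=9: moves to 6(W), 8(W); every one is W ⇒ L
n=10: can move to 5, which is L ⇒ W
n=11: the only move is to 10(W), a W ⇒ L
n=12: can move to 9, which is L ⇒ W
n=13: the only move is to 12(W), a W ⇒ L
n=14: can move to 7, which is L ⇒ W
n=15: moves to 10(W), 12(W), 14(W); every one is W ⇒ L
n=16: can move to 15, which is L ⇒ W
n=17: the only move is to 16(W), a W ⇒ L
n=18: can move to 9, which is L ⇒ W
n=19: the only move is to 18(W), a W ⇒ L
n=20: can move to 15, which is L ⇒ W
n=21: moves to 14(W), 18(W), 20(W); every one is W ⇒ L
n=22: can move to 11, which is L ⇒ W
n=23: the only move is to 22(W), a W ⇒ L
n=24: can move to 21, which is L ⇒ W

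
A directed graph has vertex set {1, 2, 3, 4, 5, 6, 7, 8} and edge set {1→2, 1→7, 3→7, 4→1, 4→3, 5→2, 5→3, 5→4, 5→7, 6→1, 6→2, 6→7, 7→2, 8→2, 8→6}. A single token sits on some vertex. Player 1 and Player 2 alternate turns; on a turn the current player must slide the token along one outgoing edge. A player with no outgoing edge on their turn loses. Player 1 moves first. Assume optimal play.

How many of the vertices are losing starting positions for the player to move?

Work bottom-up. With no move the player to move loses. Otherwise the position is W if at least one move leads to an L position for the opponent, and L if every move leads to a W.
Every edge goes from a vertex to one that appears earlier in the order 2, 7, 1, 3, 4, 6, 8, 5, so processing vertices in that order labels each vertex after all of its successors.
2: no outgoing edge → L
7: →2(L), so W
1: →2(L), so W
3: →7(W) only, which is W, so L
4: →3(L), so W
6: →2(L), so W
8: →2(L), so W
5: →3(L), so W
The L vertices are 2, 3; that is 2 in all.

2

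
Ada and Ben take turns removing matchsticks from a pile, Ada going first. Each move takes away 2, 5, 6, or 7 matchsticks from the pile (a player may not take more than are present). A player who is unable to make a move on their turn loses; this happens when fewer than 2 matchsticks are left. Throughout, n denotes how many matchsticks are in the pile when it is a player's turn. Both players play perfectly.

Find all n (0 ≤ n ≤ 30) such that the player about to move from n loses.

0, 1, 4, 12, 13, 16, 24, 25, 28

Build the W/L table. Terminal = L. A non-terminal position is W if it has a move to some L; otherwise it is L.
n=0: no move → L
n=1: no move → L
n=2: →0(L), so W
n=3: →1(L), so W
n=4: →2(W) only, which is W, so L
n=5: →0(L), so W
n=6: →4(L), so W
n=7: →1(L), so W
n=8: →1(L), so W
n=9: →4(L), so W
n=10: →4(L), so W
n=11: →4(L), so W
n=12: →10(W), 7(W), 6(W), 5(W) — all W, so L
n=13: →11(W), 8(W), 7(W), 6(W) — all W, so L
n=14: →12(L), so W
n=15: →13(L), so W
n=16: →14(W), 11(W), 10(W), 9(W) — all W, so L
n=17: →12(L), so W
n=18: →16(L), so W
n=19: →13(L), so W
n=20: →13(L), so W
n=21: →16(L), so W
n=22: →16(L), so W
n=23: →16(L), so W
n=24: →22(W), 19(W), 18(W), 17(W) — all W, so L
n=25: →23(W), 20(W), 19(W), 18(W) — all W, so L
n=26: →24(L), so W
n=27: →25(L), so W
n=28: →26(W), 23(W), 22(W), 21(W) — all W, so L
n=29: →24(L), so W
n=30: →28(L), so W
The losing starting values of n are exactly the entries labelled L in this table (9 of them).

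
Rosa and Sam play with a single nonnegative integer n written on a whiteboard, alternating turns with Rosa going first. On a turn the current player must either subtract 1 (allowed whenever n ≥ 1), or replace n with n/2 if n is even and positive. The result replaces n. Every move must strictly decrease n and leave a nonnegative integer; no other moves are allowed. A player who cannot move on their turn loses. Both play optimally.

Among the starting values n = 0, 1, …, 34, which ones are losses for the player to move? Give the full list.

0, 2, 5, 7, 9, 11, 13, 15, 17, 19, 21, 23, 25, 27, 29, 31, 33

Use the standard recursion: the mover loses at a terminal position; elsewhere, the mover wins exactly when some move hands the opponent an L position.
n=0: no move → L
n=1: →0(L), so W
n=2: →1(W) only, which is W, so L
n=3: →2(L), so W
n=4: →2(L), so W
n=5: →4(W) only, which is W, so L
n=6: →5(L), so W
n=7: →6(W) only, which is W, so L
n=8: →7(L), so W
n=9: →8(W) only, which is W, so L
n=10: →5(L), so W
n=11: →10(W) only, which is W, so L
n=12: →11(L), so W
n=13: →12(W) only, which is W, so L
n=14: →7(L), so W
n=15: →14(W) only, which is W, so L
n=16: →15(L), so W
n=17: →16(W) only, which is W, so L
n=18: →9(L), so W
n=19: →18(W) only, which is W, so L
n=20: →19(L), so W
n=21: →20(W) only, which is W, so L
n=22: →11(L), so W
n=23: →22(W) only, which is W, so L
n=24: →23(L), so W
n=25: →24(W) only, which is W, so L
n=26: →13(L), so W
n=27: →26(W) only, which is W, so L
n=28: →27(L), so W
n=29: →28(W) only, which is W, so L
n=30: →15(L), so W
n=31: →30(W) only, which is W, so L
n=32: →31(L), so W
n=33: →32(W) only, which is W, so L
n=34: →17(L), so W
Reading off the rows marked L gives the requested list; there are 17 such values of n.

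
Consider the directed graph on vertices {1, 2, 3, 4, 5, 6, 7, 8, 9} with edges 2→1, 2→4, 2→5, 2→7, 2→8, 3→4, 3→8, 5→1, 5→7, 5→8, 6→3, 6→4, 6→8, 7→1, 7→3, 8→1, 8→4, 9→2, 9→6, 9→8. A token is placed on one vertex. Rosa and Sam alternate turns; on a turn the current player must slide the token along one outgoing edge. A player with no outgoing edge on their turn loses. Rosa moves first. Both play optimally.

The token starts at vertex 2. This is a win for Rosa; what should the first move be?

Move to 1.

Use the standard recursion: the mover loses at a terminal position; elsewhere, the mover wins exactly when some move hands the opponent an L position.
Every edge goes from a vertex to one that appears earlier in the order 4, 1, 8, 3, 7, 5, 2, 6, 9, so processing vertices in that order labels each vertex after all of its successors.
4: no outgoing edge → L
1: no outgoing edge → L
8: →1(L), so W
3: →4(L), so W
7: →1(L), so W
5: →1(L), so W
2: →1(L), so W
6: →4(L), so W
9: →6(W), 2(W), 8(W) — all W, so L
From 2, the L positions reachable in one move are: 1, 4. Any move reaching one of these is winning.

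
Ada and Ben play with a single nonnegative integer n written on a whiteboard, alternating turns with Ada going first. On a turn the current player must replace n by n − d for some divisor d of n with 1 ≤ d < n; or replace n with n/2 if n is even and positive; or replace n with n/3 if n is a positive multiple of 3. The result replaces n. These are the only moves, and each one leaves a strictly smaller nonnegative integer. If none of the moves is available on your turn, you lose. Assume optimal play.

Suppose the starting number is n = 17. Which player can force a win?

Use the standard recursion: the mover loses at a terminal position; elsewhere, the mover wins exactly when some move hands the opponent an L position.
n=0: no move → L
n=1: no move → L
n=2: W (go to 1, an L position)
n=3: W (go to 1, an L position)
n=4: L (options 2(W), 3(W) are all W)
n=5: W (go to 4, an L position)
n=6: W (go to 4, an L position)
n=7: L (sole option 6(W) is W)
n=8: W (go to 4, an L position)
n=9: L (options 3(W), 6(W), 8(W) are all W)
n=10: W (go to 9, an L position)
n=11: L (sole option 10(W) is W)
n=12: W (go to 4, an L position)
n=13: L (sole option 12(W) is W)
n=14: W (go to 7, an L position)
n=15: L (options 5(W), 10(W), 12(W), 14(W) are all W)
n=16: W (go to 15, an L position)
n=17: L (sole option 16(W) is W)
Every move from 17 reaches a W position, so the mover loses.

Ben wins.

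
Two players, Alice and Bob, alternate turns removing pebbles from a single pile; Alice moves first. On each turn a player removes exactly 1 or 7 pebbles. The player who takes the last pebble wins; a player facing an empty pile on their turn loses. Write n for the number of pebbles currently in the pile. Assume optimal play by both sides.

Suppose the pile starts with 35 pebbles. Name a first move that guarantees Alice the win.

Remove 1, leaving 34.

Label each position W (a win for the player to move) or L (a loss). A position with no legal move is L; any other position is W exactly when some move reaches an L, and L when every move reaches a W.
n=0: no move → L
n=1: W (go to 0, an L position)
n=2: L (sole option 1(W) is W)
n=3: W (go to 2, an L position)
n=4: L (sole option 3(W) is W)
n=5: W (go to 4, an L position)
n=6: L (sole option 5(W) is W)
n=7: W (go to 6, an L position)
n=8: L (options 7(W), 1(W) are all W)
n=9: W (go to 8, an L position)
n=10: L (options 9(W), 3(W) are all W)
n=11: W (go to 10, an L position)
n=12: L (options 11(W), 5(W) are all W)
n=13: W (go to 12, an L position)
n=14: L (options 13(W), 7(W) are all W)
n=15: W (go to 14, an L position)
n=16: L (options 15(W), 9(W) are all W)
n=17: W (go to 16, an L position)
n=18: L (options 17(W), 11(W) are all W)
n=19: W (go to 18, an L position)
n=20: L (options 19(W), 13(W) are all W)
n=21: W (go to 20, an L position)
n=22: L (options 21(W), 15(W) are all W)
n=23: W (go to 22, an L position)
n=24: L (options 23(W), 17(W) are all W)
n=25: W (go to 24, an L position)
n=26: L (options 25(W), 19(W) are all W)
n=27: W (go to 26, an L position)
n=28: L (options 27(W), 21(W) are all W)
n=29: W (go to 28, an L position)
n=30: L (options 29(W), 23(W) are all W)
n=31: W (go to 30, an L position)
n=32: L (options 31(W), 25(W) are all W)
n=33: W (go to 32, an L position)
n=34: L (options 33(W), 27(W) are all W)
n=35: W (go to 34, an L position)
From 35, the L positions reachable in one move are: 34, 28. Any move reaching one of these is winning.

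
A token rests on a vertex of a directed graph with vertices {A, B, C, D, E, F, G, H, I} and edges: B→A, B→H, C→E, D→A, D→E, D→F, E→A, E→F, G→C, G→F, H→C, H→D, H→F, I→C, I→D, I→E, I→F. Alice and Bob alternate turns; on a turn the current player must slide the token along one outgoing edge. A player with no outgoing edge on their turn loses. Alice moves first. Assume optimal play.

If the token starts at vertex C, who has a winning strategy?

Work bottom-up. With no move the player to move loses. Otherwise the position is W if at least one move leads to an L position for the opponent, and L if every move leads to a W.
Every edge goes from a vertex to one that appears earlier in the order F, A, E, D, C, I, G, H, B, so processing vertices in that order labels each vertex after all of its successors.
F: no outgoing edge → L
A: no outgoing edge → L
E: →A(L), so W
D: →A(L), so W
C: →E(W) only, which is W, so L
I: →C(L), so W
G: →C(L), so W
H: →C(L), so W
B: →A(L), so W
The starting position C is L: whatever Alice does, the opponent receives a W position.

Bob wins.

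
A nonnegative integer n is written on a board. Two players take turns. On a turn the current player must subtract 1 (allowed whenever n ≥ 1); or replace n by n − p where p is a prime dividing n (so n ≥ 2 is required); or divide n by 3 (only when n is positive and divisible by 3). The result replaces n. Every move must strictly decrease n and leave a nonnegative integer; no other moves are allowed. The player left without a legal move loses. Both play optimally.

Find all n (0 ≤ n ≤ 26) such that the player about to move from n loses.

0, 4, 8, 14, 18, 22, 25

Work bottom-up. With no move the player to move loses. Otherwise the position is W if at least one move leads to an L position for the opponent, and L if every move leads to a W.
n=0: no move → L
n=1: can move to 0, which is L ⇒ W
n=2: can move to 0, which is L ⇒ W
n=3: can move to 0, which is L ⇒ W
n=4: moves to 2(W), 3(W); every one is W ⇒ L
n=5: can move to 0, which is L ⇒ W
n=6: can move to 4, which is L ⇒ W
n=7: can move to 0, which is L ⇒ W
n=8: moves to 6(W), 7(W); every one is W ⇒ L
n=9: can move to 8, which is L ⇒ W
n=10: can move to 8, which is L ⇒ W
n=11: can move to 0, which is L ⇒ W
n=12: can move to 4, which is L ⇒ W
n=13: can move to 0, which is L ⇒ W
n=14: moves to 7(W), 12(W), 13(W); every one is W ⇒ L
n=15: can move to 14, which is L ⇒ W
n=16: can move to 14, which is L ⇒ W
n=17: can move to 0, which is L ⇒ W
n=18: moves to 6(W), 15(W), 16(W), 17(W); every one is W ⇒ L
n=19: can move to 0, which is L ⇒ W
n=20: can move to 18, which is L ⇒ W
n=21: can move to 14, which is L ⇒ W
n=22: moves to 11(W), 20(W), 21(W); every one is W ⇒ L
n=23: can move to 0, which is L ⇒ W
n=24: can move to 8, which is L ⇒ W
n=25: moves to 20(W), 24(W); every one is W ⇒ L
n=26: can move to 25, which is L ⇒ W
Reading off the rows marked L gives the requested list; there are 7 such values of n.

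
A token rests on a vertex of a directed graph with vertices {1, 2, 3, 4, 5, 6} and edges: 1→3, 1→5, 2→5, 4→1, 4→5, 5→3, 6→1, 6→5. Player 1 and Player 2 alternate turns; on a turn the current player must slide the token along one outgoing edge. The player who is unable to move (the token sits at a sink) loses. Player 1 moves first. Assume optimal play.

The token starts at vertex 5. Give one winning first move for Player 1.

Work bottom-up. With no move the player to move loses. Otherwise the position is W if at least one move leads to an L position for the opponent, and L if every move leads to a W.
Every edge goes from a vertex to one that appears earlier in the order 3, 5, 1, 2, 6, 4, so processing vertices in that order labels each vertex after all of its successors.
3: no outgoing edge → L
5: reaches L-position 3 → W
1: reaches L-position 3 → W
2: only reaches 5(W), which is W → L
6: only reaches 1(W), 5(W), all W → L
4: only reaches 1(W), 5(W), all W → L
From 5, the L positions reachable in one move are: 3.

Move to 3.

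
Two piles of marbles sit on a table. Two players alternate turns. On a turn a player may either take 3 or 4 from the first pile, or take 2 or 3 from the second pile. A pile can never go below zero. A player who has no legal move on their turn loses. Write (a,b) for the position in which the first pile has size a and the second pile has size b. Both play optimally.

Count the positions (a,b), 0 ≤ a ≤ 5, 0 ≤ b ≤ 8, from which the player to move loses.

Build the W/L table. Terminal = L. A non-terminal position is W if it has a move to some L; otherwise it is L.
Every move lowers a or b (never raises either), so fill the grid row by row in increasing a, and left to right within a row: each cell's successors are then already labelled.
      b=0  b=1  b=2  b=3  b=4  b=5  b=6  b=7  b=8
a=0:    L    L    W    W    W    L    L    W    W
a=1:    L    L    W    W    W    L    L    W    W
a=2:    L    L    W    W    W    L    L    W    W
a=3:    W    W    L    L    W    W    W    L    L
a=4:    W    W    L    L    W    W    W    L    L
a=5:    W    W    L    L    W    W    W    L    L
Cells with no legal move (terminal, hence L): (0,0), (0,1), (1,0), (1,1), (2,0), (2,1).
The remaining L cells, each justified by listing all of its moves:
(0,5): moves to (0,3)(W), (0,2)(W); every one is W ⇒ L
(0,6): moves to (0,4)(W), (0,3)(W); every one is W ⇒ L
(1,5): moves to (1,3)(W), (1,2)(W); every one is W ⇒ L
(1,6): moves to (1,4)(W), (1,3)(W); every one is W ⇒ L
(2,5): moves to (2,3)(W), (2,2)(W); every one is W ⇒ L
(2,6): moves to (2,4)(W), (2,3)(W); every one is W ⇒ L
(3,2): moves to (0,2)(W), (3,0)(W); every one is W ⇒ L
(3,3): moves to (0,3)(W), (3,1)(W), (3,0)(W); every one is W ⇒ L
(3,7): moves to (0,7)(W), (3,5)(W), (3,4)(W); every one is W ⇒ L
(3,8): moves to (0,8)(W), (3,6)(W), (3,5)(W); every one is W ⇒ L
(4,2): moves to (1,2)(W), (0,2)(W), (4,0)(W); every one is W ⇒ L
(4,3): moves to (1,3)(W), (0,3)(W), (4,1)(W), (4,0)(W); every one is W ⇒ L
(4,7): moves to (1,7)(W), (0,7)(W), (4,5)(W), (4,4)(W); every one is W ⇒ L
(4,8): moves to (1,8)(W), (0,8)(W), (4,6)(W), (4,5)(W); every one is W ⇒ L
(5,2): moves to (2,2)(W), (1,2)(W), (5,0)(W); every one is W ⇒ L
(5,3): moves to (2,3)(W), (1,3)(W), (5,1)(W), (5,0)(W); every one is W ⇒ L
(5,7): moves to (2,7)(W), (1,7)(W), (5,5)(W), (5,4)(W); every one is W ⇒ L
(5,8): moves to (2,8)(W), (1,8)(W), (5,6)(W), (5,5)(W); every one is W ⇒ L
Every other cell has at least one move into one of the L cells above, so it is W.
L cells per row: a=0: 4, a=1: 4, a=2: 4, a=3: 4, a=4: 4, a=5: 4; total 24.

24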